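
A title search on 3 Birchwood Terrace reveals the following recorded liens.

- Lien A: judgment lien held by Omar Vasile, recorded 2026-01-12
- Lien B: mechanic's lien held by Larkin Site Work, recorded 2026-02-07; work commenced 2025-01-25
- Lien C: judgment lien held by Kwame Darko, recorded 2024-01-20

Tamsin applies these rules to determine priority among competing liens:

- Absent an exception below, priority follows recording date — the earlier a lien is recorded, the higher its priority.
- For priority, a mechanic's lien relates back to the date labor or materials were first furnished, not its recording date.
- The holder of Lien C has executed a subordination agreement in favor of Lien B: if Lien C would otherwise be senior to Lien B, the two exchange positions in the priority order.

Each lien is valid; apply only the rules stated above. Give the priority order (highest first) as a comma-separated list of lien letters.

B, C, A

Effective dates after the stated exceptions: B relates back to 2025-01-25 (work commenced).
By effective date: C (2024-01-20), B (2025-01-25), A (2026-01-12).
C would otherwise be senior to B, so under the subordination agreement C and B exchange positions.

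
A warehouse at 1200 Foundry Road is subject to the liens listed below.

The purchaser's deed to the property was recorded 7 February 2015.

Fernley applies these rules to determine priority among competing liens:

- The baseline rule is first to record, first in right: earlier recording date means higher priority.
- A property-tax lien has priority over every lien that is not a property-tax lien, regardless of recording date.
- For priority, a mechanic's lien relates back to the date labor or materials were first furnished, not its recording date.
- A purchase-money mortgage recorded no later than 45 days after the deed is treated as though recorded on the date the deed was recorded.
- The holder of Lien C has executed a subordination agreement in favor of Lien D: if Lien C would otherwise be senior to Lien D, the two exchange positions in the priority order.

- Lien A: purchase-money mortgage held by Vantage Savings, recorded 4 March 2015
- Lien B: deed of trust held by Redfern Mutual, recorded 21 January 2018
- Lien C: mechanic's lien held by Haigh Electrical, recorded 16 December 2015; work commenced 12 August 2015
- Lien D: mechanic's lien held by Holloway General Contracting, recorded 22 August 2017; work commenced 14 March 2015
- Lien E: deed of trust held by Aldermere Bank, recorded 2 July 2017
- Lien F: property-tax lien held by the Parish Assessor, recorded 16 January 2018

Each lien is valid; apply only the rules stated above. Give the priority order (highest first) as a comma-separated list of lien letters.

F, A, D, C, E, B

First, effective dates: A's effective date is the deed date, 7 February 2015; C is treated as recorded 12 August 2015, the work-commencement date; D is treated as recorded 14 March 2015, the work-commencement date.
F, as a property-tax lien, has superpriority and ranks first.
Ordering the rest by effective date: A (7 February 2015), D (14 March 2015), C (12 August 2015), E (2 July 2017), B (21 January 2018).
C is already junior to D, so the subordination agreement changes nothing.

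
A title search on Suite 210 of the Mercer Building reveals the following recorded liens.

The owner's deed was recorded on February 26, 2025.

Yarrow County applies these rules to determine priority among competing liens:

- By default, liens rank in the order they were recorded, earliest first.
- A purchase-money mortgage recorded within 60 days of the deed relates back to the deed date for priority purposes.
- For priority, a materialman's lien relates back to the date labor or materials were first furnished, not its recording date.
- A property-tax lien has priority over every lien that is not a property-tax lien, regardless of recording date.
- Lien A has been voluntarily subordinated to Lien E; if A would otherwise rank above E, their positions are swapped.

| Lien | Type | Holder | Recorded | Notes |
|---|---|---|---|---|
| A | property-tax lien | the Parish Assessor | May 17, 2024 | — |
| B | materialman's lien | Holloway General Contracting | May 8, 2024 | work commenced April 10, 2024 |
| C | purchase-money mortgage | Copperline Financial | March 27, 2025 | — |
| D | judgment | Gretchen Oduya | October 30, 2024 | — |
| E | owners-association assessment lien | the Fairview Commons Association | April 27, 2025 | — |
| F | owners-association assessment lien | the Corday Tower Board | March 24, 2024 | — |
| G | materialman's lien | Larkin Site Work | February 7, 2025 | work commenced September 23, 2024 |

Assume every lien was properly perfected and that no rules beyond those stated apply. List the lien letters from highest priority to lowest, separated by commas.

First, effective dates: B is treated as recorded April 10, 2024, the work-commencement date; C was recorded within the 60-day window, so its effective date is the deed date February 26, 2025; G is treated as recorded September 23, 2024, the work-commencement date.
As a property-tax lien, A is senior to every other lien.
Among the remaining liens, by effective date: F (March 24, 2024), B (April 10, 2024), G (September 23, 2024), D (October 30, 2024), C (February 26, 2025), E (April 27, 2025).
The subordination applies — A was senior to E — so A and E swap.

E, F, B, G, D, C, A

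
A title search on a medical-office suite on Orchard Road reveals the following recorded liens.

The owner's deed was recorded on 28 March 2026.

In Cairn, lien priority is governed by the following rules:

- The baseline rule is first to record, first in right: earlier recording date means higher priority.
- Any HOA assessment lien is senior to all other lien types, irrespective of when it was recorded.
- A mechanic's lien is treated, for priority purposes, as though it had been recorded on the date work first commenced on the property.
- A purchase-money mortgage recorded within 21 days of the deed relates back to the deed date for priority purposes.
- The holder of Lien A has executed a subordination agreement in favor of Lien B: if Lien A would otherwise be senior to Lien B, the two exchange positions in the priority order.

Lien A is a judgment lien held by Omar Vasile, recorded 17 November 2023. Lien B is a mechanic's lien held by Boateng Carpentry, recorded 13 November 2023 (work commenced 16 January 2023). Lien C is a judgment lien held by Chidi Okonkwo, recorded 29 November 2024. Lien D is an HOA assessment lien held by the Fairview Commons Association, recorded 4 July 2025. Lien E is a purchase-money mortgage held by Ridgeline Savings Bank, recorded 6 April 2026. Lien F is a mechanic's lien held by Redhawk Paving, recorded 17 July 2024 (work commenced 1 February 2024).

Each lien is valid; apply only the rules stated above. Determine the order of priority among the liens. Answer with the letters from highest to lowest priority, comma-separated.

D, B, A, F, C, E

Adjusting effective dates: B relates back to 16 January 2023 (work commenced); E relates back to the deed date 28 March 2026; F's effective date is 1 February 2024, when work began.
As an HOA assessment lien, D is senior to every other lien.
Ordering the rest by effective date: B (16 January 2023), A (17 November 2023), F (1 February 2024), C (29 November 2024), E (28 March 2026).
A is already junior to B, so the subordination agreement changes nothing.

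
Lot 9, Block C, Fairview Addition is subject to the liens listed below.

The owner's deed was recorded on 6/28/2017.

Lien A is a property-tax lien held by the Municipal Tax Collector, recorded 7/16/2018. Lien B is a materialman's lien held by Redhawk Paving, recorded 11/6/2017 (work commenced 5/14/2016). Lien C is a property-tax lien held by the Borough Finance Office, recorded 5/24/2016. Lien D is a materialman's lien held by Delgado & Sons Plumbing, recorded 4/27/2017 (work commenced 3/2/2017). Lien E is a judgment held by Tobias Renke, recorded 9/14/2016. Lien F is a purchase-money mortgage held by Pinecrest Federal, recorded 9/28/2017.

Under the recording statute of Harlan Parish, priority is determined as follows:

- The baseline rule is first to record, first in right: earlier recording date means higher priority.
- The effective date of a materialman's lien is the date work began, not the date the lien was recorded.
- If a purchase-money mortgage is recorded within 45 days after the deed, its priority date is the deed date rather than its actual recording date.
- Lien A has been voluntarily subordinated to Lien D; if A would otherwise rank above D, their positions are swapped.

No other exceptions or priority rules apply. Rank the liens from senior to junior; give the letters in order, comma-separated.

B, C, E, D, F, A

Effective dates: B is treated as recorded 5/14/2016, the work-commencement date; D relates back to 3/2/2017 (work commenced); F was recorded 92 days after the deed, outside the 45-day window, so it keeps its recording date.
By effective date, earliest first: B (5/14/2016), C (5/24/2016), E (9/14/2016), D (3/2/2017), F (9/28/2017), A (7/16/2018).
Since A is not senior to D, the subordination leaves the order unchanged.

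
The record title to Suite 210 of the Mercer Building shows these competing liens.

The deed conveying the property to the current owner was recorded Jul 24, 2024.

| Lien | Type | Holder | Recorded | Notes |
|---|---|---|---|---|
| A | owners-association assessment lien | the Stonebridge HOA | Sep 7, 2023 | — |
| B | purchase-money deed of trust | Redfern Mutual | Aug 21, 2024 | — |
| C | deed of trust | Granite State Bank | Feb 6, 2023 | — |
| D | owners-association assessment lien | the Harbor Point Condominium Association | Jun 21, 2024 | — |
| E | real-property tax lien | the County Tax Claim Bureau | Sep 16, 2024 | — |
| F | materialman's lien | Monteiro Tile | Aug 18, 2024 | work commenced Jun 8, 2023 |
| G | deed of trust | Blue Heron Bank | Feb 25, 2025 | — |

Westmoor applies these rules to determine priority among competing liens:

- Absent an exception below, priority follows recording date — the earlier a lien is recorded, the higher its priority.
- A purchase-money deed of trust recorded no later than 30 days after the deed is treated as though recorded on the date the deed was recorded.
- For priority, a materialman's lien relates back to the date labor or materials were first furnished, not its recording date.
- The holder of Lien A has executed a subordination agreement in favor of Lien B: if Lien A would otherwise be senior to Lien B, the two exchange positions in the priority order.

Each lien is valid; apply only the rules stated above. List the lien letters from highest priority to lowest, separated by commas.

C, F, B, D, A, E, G

First, effective dates: B was recorded within the 30-day window, so its effective date is the deed date Jul 24, 2024; F is treated as recorded Jun 8, 2023, the work-commencement date.
Ordering by effective date: C (Feb 6, 2023), F (Jun 8, 2023), A (Sep 7, 2023), D (Jun 21, 2024), B (Jul 24, 2024), E (Sep 16, 2024), G (Feb 25, 2025).
Because A would otherwise rank above B, the subordination swaps them.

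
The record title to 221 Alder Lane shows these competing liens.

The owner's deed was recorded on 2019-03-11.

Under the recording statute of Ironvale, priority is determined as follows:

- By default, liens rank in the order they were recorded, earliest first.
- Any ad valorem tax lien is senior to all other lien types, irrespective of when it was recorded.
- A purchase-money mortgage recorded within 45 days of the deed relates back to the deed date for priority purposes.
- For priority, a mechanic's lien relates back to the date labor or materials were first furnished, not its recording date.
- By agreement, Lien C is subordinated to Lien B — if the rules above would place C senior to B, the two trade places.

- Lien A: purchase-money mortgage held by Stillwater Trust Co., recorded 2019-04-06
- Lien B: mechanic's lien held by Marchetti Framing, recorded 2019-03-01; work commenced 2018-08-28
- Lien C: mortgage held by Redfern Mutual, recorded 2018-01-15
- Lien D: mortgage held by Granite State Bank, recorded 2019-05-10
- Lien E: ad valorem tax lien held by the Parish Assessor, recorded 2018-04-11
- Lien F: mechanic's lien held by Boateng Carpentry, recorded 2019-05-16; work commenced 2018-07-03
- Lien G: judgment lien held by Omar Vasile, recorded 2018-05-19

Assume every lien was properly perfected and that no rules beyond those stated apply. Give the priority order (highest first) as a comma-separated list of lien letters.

E, B, G, F, C, A, D

First, effective dates: A's effective date is the deed date, 2019-03-11; B's effective date is 2018-08-28, when work began; F's effective date is 2018-07-03, when work began.
E, as an ad valorem tax lien, has superpriority and ranks first.
Among the remaining liens, by effective date: C (2018-01-15), G (2018-05-19), F (2018-07-03), B (2018-08-28), A (2019-03-11), D (2019-05-10).
The subordination applies — C was senior to B — so C and B swap.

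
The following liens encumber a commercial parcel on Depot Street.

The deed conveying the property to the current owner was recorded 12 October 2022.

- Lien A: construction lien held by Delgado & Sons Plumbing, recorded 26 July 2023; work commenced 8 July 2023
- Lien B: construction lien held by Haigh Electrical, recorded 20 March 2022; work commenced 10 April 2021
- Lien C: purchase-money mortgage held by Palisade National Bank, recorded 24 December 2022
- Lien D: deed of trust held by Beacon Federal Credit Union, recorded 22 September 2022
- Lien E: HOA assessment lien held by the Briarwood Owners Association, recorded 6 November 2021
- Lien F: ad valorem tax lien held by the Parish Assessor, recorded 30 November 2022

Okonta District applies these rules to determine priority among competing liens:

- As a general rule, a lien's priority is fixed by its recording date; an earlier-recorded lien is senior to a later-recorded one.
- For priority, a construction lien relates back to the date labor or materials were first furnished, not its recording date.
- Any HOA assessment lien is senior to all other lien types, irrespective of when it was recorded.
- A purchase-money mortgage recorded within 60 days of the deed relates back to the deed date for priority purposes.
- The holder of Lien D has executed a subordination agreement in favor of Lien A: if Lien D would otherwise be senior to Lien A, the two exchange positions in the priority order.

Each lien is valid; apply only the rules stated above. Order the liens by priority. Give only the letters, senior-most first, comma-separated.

E, B, A, F, C, D

First, effective dates: A is treated as recorded 8 July 2023, the work-commencement date; B relates back to 10 April 2021 (work commenced); C missed the 60-day window (73 days after the deed), so its recording date stands.
As an HOA assessment lien, E is senior to every other lien.
Among the remaining liens, by effective date: B (10 April 2021), D (22 September 2022), F (30 November 2022), C (24 December 2022), A (8 July 2023).
D would otherwise be senior to A, so under the subordination agreement D and A exchange positions.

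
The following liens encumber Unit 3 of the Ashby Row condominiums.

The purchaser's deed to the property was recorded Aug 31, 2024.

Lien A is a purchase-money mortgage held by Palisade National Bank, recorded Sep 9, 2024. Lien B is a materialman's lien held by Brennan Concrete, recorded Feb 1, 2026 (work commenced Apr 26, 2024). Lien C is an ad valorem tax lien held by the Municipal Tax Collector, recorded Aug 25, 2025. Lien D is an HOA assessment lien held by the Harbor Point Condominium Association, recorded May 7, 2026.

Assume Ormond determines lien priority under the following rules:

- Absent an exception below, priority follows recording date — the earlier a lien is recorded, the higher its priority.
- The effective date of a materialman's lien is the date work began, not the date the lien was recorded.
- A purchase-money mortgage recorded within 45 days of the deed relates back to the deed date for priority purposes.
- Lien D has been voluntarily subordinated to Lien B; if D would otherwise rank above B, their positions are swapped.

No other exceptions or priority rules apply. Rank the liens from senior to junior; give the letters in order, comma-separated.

Effective dates after the stated exceptions: A's effective date is the deed date, Aug 31, 2024; B's effective date is Apr 26, 2024, when work began.
Ordering by effective date: B (Apr 26, 2024), A (Aug 31, 2024), C (Aug 25, 2025), D (May 7, 2026).
D already ranks below B; the subordination has no effect.

B, A, C, D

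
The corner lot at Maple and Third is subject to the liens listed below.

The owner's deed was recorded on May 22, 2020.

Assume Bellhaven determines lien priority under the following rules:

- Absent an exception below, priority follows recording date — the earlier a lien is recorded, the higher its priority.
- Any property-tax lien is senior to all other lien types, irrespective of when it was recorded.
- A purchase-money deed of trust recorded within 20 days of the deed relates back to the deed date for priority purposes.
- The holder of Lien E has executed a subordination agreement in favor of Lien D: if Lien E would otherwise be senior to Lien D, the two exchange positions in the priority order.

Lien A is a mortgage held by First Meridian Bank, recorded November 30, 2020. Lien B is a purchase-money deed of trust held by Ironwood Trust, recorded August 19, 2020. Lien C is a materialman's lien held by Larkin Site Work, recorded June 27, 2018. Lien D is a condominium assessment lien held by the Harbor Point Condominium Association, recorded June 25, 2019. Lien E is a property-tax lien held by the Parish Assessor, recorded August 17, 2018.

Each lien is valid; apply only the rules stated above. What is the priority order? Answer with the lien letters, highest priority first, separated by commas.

First, effective dates: B was recorded 89 days after the deed, outside the 20-day window, so it keeps its recording date.
E, as a property-tax lien, has superpriority and ranks first.
Among the remaining liens, by effective date: C (June 27, 2018), D (June 25, 2019), B (August 19, 2020), A (November 30, 2020).
The subordination applies — E was senior to D — so E and D swap.

D, C, E, B, A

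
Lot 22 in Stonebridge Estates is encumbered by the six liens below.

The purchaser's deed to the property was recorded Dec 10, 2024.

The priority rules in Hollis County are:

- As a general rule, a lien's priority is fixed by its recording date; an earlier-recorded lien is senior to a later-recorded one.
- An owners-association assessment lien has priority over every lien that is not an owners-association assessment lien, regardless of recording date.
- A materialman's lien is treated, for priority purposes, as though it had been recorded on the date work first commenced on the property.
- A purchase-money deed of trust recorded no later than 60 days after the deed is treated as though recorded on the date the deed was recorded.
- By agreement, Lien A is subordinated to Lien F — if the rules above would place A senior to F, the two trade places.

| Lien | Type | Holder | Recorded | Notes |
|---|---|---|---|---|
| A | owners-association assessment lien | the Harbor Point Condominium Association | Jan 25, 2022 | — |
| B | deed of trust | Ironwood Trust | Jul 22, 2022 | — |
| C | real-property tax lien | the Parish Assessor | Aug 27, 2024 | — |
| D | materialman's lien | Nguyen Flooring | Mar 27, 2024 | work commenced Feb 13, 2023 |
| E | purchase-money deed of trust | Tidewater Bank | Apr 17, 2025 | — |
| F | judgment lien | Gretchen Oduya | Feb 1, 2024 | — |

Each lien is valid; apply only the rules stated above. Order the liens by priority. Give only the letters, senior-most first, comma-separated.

Effective dates: D is treated as recorded Feb 13, 2023, the work-commencement date; E was recorded 128 days after the deed — beyond 60 days — so no relation-back applies.
A is an owners-association assessment lien, so it outranks all other liens regardless of date.
Among the remaining liens, by effective date: B (Jul 22, 2022), D (Feb 13, 2023), F (Feb 1, 2024), C (Aug 27, 2024), E (Apr 17, 2025).
A would otherwise be senior to F, so under the subordination agreement A and F exchange positions.

F, B, D, A, C, E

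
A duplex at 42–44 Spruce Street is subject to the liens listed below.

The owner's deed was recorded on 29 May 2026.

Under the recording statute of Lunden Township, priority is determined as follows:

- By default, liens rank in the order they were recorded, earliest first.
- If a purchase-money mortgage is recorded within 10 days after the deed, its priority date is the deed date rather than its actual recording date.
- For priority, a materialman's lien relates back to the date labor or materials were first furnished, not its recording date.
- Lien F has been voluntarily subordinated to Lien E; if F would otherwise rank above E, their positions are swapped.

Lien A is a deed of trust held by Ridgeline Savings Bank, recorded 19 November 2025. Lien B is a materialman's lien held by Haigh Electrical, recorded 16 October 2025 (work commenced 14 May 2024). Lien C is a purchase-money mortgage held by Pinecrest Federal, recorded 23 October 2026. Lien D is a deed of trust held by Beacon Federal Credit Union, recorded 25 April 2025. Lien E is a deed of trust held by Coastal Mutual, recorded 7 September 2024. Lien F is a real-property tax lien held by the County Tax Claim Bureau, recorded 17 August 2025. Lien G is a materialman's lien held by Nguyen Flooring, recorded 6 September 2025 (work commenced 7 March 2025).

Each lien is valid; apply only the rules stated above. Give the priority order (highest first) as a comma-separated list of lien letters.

B, E, G, D, F, A, C

Effective dates: B relates back to 14 May 2024 (work commenced); C was recorded 147 days after the deed — beyond 10 days — so no relation-back applies; G relates back to 7 March 2025 (work commenced).
Sorted by effective date: B (14 May 2024), E (7 September 2024), G (7 March 2025), D (25 April 2025), F (17 August 2025), A (19 November 2025), C (23 October 2026).
F is already junior to E, so the subordination agreement changes nothing.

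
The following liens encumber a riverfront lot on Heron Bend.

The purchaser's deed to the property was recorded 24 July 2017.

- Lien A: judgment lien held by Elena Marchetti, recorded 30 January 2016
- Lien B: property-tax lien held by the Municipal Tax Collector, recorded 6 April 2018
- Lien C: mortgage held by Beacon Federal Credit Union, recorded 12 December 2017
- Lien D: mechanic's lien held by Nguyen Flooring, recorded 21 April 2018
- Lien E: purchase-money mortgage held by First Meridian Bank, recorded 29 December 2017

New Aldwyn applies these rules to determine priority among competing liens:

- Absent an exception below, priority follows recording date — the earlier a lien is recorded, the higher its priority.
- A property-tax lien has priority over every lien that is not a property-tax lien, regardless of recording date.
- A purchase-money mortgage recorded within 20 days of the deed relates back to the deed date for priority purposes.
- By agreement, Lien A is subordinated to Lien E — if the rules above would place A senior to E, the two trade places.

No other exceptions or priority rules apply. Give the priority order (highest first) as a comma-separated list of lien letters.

Adjusting effective dates: E missed the 20-day window (158 days after the deed), so its recording date stands.
B, as a property-tax lien, has superpriority and ranks first.
The other liens, earliest effective date first: A (30 January 2016), C (12 December 2017), E (29 December 2017), D (21 April 2018).
The subordination applies — A was senior to E — so A and E swap.

B, E, C, A, D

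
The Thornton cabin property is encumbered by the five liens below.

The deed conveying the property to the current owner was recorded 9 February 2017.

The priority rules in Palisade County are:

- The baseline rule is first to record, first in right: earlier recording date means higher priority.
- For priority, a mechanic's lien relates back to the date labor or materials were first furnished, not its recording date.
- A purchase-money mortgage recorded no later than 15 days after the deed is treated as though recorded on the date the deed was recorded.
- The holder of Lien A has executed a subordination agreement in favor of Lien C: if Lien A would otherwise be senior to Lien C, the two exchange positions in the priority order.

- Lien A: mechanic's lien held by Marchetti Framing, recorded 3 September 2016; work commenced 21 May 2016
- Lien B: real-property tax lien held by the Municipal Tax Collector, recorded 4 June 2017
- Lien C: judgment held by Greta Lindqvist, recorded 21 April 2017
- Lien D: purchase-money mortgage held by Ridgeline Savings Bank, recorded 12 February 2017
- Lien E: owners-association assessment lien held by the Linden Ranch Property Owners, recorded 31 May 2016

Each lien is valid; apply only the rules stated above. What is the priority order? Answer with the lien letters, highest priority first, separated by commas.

Effective dates: A relates back to 21 May 2016 (work commenced); D was recorded within the 15-day window, so its effective date is the deed date 9 February 2017.
Ordering by effective date: A (21 May 2016), E (31 May 2016), D (9 February 2017), C (21 April 2017), B (4 June 2017).
The subordination applies — A was senior to C — so A and C swap.

C, E, D, A, B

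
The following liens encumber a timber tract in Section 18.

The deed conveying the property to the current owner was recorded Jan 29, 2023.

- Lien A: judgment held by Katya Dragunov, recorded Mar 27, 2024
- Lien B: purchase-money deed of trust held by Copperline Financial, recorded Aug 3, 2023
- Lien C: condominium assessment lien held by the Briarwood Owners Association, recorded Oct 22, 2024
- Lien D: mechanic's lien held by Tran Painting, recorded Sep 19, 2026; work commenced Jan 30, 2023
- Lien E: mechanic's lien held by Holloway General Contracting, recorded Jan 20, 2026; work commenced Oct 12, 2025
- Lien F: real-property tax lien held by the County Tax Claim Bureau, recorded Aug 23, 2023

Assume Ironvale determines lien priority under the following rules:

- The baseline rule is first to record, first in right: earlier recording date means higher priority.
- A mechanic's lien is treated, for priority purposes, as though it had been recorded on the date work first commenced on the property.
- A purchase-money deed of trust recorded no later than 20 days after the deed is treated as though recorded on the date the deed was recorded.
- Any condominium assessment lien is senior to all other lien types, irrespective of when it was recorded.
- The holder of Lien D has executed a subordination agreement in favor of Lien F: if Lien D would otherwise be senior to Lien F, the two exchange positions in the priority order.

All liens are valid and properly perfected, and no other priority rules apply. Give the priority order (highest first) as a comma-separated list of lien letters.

First, effective dates: B missed the 20-day window (186 days after the deed), so its recording date stands; D relates back to Jan 30, 2023 (work commenced); E relates back to Oct 12, 2025 (work commenced).
As a condominium assessment lien, C is senior to every other lien.
Ordering the rest by effective date: D (Jan 30, 2023), B (Aug 3, 2023), F (Aug 23, 2023), A (Mar 27, 2024), E (Oct 12, 2025).
D is senior to F before the subordination, so the two trade places.

C, F, B, D, A, E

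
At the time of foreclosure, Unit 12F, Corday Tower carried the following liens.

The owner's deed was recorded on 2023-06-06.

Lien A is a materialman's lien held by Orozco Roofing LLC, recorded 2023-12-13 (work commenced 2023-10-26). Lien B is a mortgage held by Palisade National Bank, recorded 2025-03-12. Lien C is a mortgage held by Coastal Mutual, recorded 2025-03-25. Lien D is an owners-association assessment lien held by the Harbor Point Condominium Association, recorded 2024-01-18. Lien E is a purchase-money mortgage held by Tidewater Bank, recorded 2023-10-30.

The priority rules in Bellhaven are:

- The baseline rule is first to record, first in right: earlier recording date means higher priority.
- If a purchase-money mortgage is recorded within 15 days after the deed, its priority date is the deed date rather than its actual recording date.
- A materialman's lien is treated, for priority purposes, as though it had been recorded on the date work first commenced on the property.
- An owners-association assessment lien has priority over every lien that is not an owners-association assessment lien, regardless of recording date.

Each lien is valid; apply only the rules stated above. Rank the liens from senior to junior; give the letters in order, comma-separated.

D, A, E, B, C

Effective dates: A is treated as recorded 2023-10-26, the work-commencement date; E missed the 15-day window (146 days after the deed), so its recording date stands.
D is an owners-association assessment lien and takes priority over every other lien.
Remaining liens by effective date: A (2023-10-26), E (2023-10-30), B (2025-03-12), C (2025-03-25).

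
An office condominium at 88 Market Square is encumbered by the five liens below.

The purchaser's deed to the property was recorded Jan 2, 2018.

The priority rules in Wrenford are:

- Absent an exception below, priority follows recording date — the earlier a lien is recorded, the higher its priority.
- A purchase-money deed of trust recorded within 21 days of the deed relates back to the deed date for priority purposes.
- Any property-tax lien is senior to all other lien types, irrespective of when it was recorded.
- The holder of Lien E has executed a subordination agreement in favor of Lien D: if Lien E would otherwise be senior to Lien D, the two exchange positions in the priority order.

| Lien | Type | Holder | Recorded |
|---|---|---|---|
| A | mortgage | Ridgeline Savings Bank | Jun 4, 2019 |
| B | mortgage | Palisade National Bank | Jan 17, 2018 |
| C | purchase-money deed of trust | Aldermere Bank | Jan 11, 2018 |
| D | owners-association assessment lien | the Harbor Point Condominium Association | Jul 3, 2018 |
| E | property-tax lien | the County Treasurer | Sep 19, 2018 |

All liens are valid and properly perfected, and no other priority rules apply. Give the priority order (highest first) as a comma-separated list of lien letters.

Effective dates after the stated exceptions: C relates back to the deed date Jan 2, 2018.
E is a property-tax lien, so it outranks all other liens regardless of date.
The other liens, earliest effective date first: C (Jan 2, 2018), B (Jan 17, 2018), D (Jul 3, 2018), A (Jun 4, 2019).
Because E would otherwise rank above D, the subordination swaps them.

D, C, B, E, A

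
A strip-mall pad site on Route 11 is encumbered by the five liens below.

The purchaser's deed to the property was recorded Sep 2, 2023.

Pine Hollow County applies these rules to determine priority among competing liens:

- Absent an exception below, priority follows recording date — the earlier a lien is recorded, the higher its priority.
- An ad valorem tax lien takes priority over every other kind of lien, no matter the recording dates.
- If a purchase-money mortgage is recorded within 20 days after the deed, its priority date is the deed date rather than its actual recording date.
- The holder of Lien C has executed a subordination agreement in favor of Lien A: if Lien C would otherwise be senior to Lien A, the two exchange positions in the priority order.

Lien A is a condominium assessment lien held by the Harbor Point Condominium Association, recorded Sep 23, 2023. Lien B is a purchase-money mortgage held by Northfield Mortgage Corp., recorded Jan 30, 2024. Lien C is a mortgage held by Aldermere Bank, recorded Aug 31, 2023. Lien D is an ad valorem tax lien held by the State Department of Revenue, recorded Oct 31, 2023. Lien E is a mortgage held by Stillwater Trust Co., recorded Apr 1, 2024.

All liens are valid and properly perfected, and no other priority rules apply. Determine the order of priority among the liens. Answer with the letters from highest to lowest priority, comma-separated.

D, A, C, B, E

Adjusting effective dates: B was recorded 150 days after the deed — beyond 20 days — so no relation-back applies.
D, as an ad valorem tax lien, has superpriority and ranks first.
The other liens, earliest effective date first: C (Aug 31, 2023), A (Sep 23, 2023), B (Jan 30, 2024), E (Apr 1, 2024).
C would otherwise be senior to A, so under the subordination agreement C and A exchange positions.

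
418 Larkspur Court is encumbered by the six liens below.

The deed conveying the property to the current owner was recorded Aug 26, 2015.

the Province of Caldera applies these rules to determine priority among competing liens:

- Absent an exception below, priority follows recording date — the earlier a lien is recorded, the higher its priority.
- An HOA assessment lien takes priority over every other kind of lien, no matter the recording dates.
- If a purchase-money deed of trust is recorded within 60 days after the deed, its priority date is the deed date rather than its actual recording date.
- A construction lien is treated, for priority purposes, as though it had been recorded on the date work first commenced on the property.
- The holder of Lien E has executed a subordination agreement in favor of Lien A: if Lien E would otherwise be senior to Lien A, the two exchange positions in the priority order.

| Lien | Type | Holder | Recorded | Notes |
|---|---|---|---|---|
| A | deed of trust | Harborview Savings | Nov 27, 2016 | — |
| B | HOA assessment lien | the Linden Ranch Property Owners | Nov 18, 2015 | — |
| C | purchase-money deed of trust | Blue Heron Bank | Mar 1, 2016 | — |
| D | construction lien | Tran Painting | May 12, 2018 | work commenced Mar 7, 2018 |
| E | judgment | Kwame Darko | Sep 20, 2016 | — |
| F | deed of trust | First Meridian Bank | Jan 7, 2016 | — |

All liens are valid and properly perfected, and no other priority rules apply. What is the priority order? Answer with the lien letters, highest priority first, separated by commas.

B, F, C, A, E, D

Adjusting effective dates: C missed the 60-day window (188 days after the deed), so its recording date stands; D's effective date is Mar 7, 2018, when work began.
B, as an HOA assessment lien, has superpriority and ranks first.
The other liens, earliest effective date first: F (Jan 7, 2016), C (Mar 1, 2016), E (Sep 20, 2016), A (Nov 27, 2016), D (Mar 7, 2018).
E is senior to A before the subordination, so the two trade places.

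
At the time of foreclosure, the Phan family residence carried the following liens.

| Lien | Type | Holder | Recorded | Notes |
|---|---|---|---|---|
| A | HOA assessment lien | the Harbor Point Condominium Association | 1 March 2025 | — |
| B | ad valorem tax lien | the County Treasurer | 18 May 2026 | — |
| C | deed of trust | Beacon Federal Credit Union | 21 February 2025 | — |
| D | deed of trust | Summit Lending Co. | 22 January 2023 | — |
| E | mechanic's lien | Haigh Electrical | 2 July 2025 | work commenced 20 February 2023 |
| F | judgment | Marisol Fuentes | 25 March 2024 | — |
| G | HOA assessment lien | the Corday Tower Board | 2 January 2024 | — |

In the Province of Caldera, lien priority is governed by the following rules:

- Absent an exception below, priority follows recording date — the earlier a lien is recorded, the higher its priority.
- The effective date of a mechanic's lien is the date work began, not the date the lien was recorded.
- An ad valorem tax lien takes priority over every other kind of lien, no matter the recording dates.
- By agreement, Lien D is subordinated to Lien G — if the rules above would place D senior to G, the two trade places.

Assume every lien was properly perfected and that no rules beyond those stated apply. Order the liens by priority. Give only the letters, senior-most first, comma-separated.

Effective dates after the stated exceptions: E is treated as recorded 20 February 2023, the work-commencement date.
B, as an ad valorem tax lien, has superpriority and ranks first.
The other liens, earliest effective date first: D (22 January 2023), E (20 February 2023), G (2 January 2024), F (25 March 2024), C (21 February 2025), A (1 March 2025).
Because D would otherwise rank above G, the subordination swaps them.

B, G, E, D, F, C, A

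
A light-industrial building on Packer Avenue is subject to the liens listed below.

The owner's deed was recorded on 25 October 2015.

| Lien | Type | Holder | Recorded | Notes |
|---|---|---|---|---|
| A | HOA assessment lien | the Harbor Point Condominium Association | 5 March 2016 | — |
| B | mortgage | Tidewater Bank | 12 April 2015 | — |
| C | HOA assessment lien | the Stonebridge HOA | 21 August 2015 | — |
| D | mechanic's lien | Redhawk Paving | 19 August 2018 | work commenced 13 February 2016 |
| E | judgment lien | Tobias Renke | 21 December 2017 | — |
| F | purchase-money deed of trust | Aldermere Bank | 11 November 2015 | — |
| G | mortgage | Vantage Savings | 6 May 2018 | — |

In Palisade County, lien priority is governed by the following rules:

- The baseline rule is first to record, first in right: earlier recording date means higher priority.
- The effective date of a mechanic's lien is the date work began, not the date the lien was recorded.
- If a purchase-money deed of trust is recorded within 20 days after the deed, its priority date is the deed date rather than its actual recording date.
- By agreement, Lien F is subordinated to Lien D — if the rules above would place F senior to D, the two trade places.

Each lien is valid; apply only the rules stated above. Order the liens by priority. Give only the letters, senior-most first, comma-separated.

B, C, D, F, A, E, G

Adjusting effective dates: D is treated as recorded 13 February 2016, the work-commencement date; F relates back to the deed date 25 October 2015.
Ordering by effective date: B (12 April 2015), C (21 August 2015), F (25 October 2015), D (13 February 2016), A (5 March 2016), E (21 December 2017), G (6 May 2018).
F is senior to D before the subordination, so the two trade places.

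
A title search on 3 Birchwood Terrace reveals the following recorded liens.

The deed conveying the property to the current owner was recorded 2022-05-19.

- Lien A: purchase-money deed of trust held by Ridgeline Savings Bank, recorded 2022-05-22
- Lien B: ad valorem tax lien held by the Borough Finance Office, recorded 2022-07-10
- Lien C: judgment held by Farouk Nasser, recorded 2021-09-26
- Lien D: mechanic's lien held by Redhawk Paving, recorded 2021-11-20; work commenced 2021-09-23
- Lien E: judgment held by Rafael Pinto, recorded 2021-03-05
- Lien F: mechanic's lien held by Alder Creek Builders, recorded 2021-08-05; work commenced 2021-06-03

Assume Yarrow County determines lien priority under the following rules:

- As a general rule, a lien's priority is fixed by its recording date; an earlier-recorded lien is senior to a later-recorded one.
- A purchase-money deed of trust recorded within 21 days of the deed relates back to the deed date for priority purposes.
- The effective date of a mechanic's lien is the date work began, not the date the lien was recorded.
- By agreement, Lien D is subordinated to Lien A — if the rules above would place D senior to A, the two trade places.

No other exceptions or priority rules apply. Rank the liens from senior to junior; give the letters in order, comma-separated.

Effective dates: A's effective date is the deed date, 2022-05-19; D is treated as recorded 2021-09-23, the work-commencement date; F's effective date is 2021-06-03, when work began.
By effective date: E (2021-03-05), F (2021-06-03), D (2021-09-23), C (2021-09-26), A (2022-05-19), B (2022-07-10).
The subordination applies — D was senior to A — so D and A swap.

E, F, A, C, D, B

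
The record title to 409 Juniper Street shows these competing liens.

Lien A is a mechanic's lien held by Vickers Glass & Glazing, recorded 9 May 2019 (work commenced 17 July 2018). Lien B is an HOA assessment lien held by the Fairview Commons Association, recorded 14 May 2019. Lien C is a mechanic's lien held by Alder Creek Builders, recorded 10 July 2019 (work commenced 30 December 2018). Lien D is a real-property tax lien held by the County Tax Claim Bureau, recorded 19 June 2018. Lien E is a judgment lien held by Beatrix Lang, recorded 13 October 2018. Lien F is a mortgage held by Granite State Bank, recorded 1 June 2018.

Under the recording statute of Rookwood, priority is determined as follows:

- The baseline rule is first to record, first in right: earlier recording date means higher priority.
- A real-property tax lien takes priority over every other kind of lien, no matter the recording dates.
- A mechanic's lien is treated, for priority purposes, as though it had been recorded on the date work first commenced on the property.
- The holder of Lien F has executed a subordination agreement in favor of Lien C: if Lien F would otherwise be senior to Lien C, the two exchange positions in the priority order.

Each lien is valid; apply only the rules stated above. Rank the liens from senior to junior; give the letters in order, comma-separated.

Effective dates: A relates back to 17 July 2018 (work commenced); C is treated as recorded 30 December 2018, the work-commencement date.
D is a real-property tax lien and takes priority over every other lien.
Remaining liens by effective date: F (1 June 2018), A (17 July 2018), E (13 October 2018), C (30 December 2018), B (14 May 2019).
The subordination applies — F was senior to C — so F and C swap.

D, C, A, E, F, B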